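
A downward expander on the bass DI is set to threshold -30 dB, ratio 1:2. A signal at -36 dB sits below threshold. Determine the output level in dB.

Undershoot = (-30) − (-36) = 6 dB.
At 1:2, that expands to 12 dB under threshold.
Output = -30 − 12 = -42 dB.

-42 dB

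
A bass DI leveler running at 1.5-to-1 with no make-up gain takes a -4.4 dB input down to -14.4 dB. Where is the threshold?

Input is 30 dB above T (since output overshoot × R = input overshoot: (-14.4 − T)·1.5 = -4.4 − T gives T = -34.4 dB).
Check: -34.4 + (-4.4 − (-34.4))/1.5 = -34.4 + 20 = -14.4 dB. ✓

-34.4 dB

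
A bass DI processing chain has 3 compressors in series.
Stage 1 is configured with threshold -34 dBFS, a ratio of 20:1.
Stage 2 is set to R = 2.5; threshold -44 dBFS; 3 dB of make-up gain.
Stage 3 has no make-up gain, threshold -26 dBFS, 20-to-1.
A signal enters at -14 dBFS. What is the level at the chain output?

-36.6 dBFS

Stage 1: 20 dB above -34 dBFS, reduced 20:1 to 1 dB above → -33 dBFS.
Stage 2: -33 dBFS is 11 dB over -44 dBFS; at 2.5:1 that becomes 4.4 dB over, giving -39.6 dBFS; +3 dB make-up → -36.6 dBFS.
Stage 3: below threshold (-36.6 ≤ -26); passes unchanged; output -36.6 dBFS.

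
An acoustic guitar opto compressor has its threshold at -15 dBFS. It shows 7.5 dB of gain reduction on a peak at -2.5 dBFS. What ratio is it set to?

Input overshoot = -2.5 − (-15) = 12.5 dB.
Output overshoot = 12.5 − 7.5 = 5 dB.
Ratio = input overshoot / output overshoot = 12.5 / 5 = 2.5.

2.5:1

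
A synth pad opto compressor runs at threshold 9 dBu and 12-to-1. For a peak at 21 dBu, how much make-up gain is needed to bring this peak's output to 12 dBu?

Without make-up, output = threshold + overshoot/12 = 9 + 1 = 10 dBu.
Gap to target: 2 dB.

2 dB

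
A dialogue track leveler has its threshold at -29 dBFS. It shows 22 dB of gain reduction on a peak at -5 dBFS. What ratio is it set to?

Input overshoot = -5 − (-29) = 24 dB.
Output overshoot = 24 − 22 = 2 dB.
Ratio = input overshoot / output overshoot = 24 / 2 = 12.

12:1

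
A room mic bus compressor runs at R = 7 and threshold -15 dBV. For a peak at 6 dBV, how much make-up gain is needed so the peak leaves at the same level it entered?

18 dB

Overshoot 21 dB → 21/7 = 3 dB after compression, so the compressed level is -15 + 3 = -12 dBV.
Make-up = target − compressed = 6 − (-12) = 18 dB.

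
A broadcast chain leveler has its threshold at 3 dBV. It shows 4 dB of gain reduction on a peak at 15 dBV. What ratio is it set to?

1.5:1

Input overshoot = 15 − 3 = 12 dB.
Output overshoot = 12 − 4 = 8 dB.
Ratio = input overshoot / output overshoot = 12 / 8 = 1.5.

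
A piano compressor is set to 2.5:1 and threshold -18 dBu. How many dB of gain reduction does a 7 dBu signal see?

The signal is 25 dB above threshold.
After 2.5:1 compression the overshoot becomes 25/2.5 = 10 dB.
So the signal is attenuated by 25 − 10 = 15 dB.

15 dB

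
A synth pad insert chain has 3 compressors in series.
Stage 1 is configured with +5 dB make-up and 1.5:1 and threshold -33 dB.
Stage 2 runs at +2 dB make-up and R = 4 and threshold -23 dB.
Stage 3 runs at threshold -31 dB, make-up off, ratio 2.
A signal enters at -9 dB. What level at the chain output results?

Stage 1: -9 dB is 24 dB over -33 dB; at 1.5:1 that becomes 16 dB over, giving -17 dB; +5 dB make-up → -12 dB.
Stage 2: -12 dB is 11 dB over -23 dB; at 4:1 that becomes 2.75 dB over, giving -20.25 dB; +2 dB make-up → -18.25 dB.
Stage 3: 12.75 dB above -31 dB, reduced 2:1 to 6.375 dB above → -24.625 dB.

-24.625 dB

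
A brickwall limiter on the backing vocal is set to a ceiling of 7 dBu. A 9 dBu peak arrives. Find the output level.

7 dBu

A brickwall limiter is an ∞:1 compressor: any input above the ceiling is clamped to 7 dBu.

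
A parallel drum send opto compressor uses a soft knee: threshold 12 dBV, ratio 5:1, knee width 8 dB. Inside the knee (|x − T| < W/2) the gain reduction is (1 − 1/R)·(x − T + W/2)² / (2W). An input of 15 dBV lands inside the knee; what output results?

x − T + W/2 = 15 − 12 + 4 = 7.
GR = (1 − 1/5) × 7² / 16 = 0.8 × 49 / 16 = 2.45 dB.
Output = 15 − 2.45 = 12.55 dBV.

12.55 dBV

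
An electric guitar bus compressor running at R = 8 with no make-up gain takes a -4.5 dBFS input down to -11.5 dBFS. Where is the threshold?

Let T be the threshold. Output overshoot = (input overshoot)/R, so -11.5 − T = (-4.5 − T)/8.
8·(-11.5 − T) = -4.5 − T → 7·T = -92 − (-4.5) = -87.5.
T = -87.5/7 = -12.5 dBFS.

-12.5 dBFS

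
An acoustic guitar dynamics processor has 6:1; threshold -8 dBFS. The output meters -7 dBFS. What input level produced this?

-2 dBFS

The compressed level sits -7 − (-8) = 1 dB over threshold.
Input overshoot = R × output overshoot = 6 dB → input = -8 + 6 = -2 dBFS.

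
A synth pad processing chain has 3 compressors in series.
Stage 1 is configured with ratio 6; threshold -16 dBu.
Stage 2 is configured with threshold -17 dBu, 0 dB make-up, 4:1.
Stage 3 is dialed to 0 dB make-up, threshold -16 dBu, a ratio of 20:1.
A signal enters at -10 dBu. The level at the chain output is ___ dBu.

-16.5 dBu

Stage 1: -10 dBu is 6 dB over -16 dBu; at 6:1 that becomes 1 dB over, giving -15 dBu.
Stage 2: overshoot 2 dB → 2/4 = 0.5 dB → -16.5 dBu.
Stage 3: below threshold (-16.5 ≤ -16); passes unchanged; output -16.5 dBu.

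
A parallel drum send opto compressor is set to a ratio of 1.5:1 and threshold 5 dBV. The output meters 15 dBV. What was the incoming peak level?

The compressed level sits 15 − 5 = 10 dB over threshold.
Undo the ratio: input overshoot = 10 × 1.5 = 15 dB, giving input = 20 dBV.

20 dBV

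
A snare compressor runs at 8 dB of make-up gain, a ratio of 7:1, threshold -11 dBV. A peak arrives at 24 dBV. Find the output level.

Overshoot: 24 − (-11) = 35 dB.
At 7:1 the overshoot is divided by 7, leaving 5 dB above threshold.
That puts the output at -6 dBV; make-up adds 8 dB, giving 2 dBV.

2 dBV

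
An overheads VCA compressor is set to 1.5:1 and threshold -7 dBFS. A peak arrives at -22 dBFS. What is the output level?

-22 dBFS

-22 dBFS is 15 dB below the -7 dBFS threshold, so no gain reduction is applied.
Output = input = -22 dBFS.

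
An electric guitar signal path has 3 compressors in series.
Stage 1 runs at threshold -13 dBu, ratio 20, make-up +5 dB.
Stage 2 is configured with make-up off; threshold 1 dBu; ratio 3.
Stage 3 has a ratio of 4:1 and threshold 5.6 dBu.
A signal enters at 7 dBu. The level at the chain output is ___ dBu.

-7 dBu

Stage 1: overshoot 20 dB → 20/20 = 1 dB → -12 dBu; +5 dB make-up → -7 dBu.
Stage 2: below threshold (-7 ≤ 1); passes unchanged; output -7 dBu.
Stage 3: -7 dBu is at or below the 5.6 dBu threshold — no compression; output -7 dBu.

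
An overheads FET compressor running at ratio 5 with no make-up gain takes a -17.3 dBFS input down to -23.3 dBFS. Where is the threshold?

-24.8 dBFS

Gain reduction = -17.3 − (-23.3) = 6 dB; output overshoot = GR / (R − 1) = 6 / 4 = 1.5 dB.
Threshold = output − output overshoot = -23.3 − 1.5 = -24.8 dBFS.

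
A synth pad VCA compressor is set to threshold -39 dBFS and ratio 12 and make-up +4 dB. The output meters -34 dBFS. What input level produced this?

Before make-up, the level was -34 − 4 = -38 dBFS.
That's 1 dB above the -39 dBFS threshold.
Before 12:1 compression the overshoot was 1 × 12 = 12 dB, so input = -39 + 12 = -27 dBFS.

-27 dBFS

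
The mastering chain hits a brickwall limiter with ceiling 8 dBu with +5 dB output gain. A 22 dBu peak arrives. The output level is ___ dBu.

A brickwall limiter is an ∞:1 compressor: any input above the ceiling is clamped to 8 dBu.
Output gain then adds 5 dB: 8 + 5 = 13 dBu.

13 dBu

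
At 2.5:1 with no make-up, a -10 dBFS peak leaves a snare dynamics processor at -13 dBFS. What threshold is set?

Let T be the threshold. Output overshoot = (input overshoot)/R, so -13 − T = (-10 − T)/2.5.
2.5·(-13 − T) = -10 − T → 1.5·T = -32.5 − (-10) = -22.5.
T = -22.5/1.5 = -15 dBFS.

-15 dBFS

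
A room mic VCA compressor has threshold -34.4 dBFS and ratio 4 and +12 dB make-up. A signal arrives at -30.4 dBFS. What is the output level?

The input is 4 dB above the -34.4 dBFS threshold.
4:1 compression reduces that to 4/4 = 1 dB over.
Output = -34.4 + 1 = -33.4 dBFS; make-up adds 12 dB, giving -21.4 dBFS.

-21.4 dBFS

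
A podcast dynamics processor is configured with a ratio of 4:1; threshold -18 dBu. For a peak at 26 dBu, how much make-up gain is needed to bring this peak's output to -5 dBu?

2 dB

Without make-up, output = threshold + overshoot/4 = -18 + 11 = -7 dBu.
Gap to target: 2 dB.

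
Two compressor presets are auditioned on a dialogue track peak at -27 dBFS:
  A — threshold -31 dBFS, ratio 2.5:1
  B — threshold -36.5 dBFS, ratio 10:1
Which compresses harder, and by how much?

B, by 6.15 dB

A: GR = 4 − 4/2.5 = 2.4 dB.
B: GR = 9.5 − 9.5/10 = 8.55 dB.
B applies 6.15 dB more gain reduction.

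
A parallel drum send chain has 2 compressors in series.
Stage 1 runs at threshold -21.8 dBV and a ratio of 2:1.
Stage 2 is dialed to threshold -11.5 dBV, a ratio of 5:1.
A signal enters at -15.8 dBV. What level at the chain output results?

-18.8 dBV

Stage 1: 6 dB above -21.8 dBV, reduced 2:1 to 3 dB above → -18.8 dBV.
Stage 2: -18.8 dBV ≤ -11.5 dBV, so stage 2 doesn't engage; output -18.8 dBV.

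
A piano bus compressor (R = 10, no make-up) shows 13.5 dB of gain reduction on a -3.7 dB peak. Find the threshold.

-18.7 dB

Input is 15 dB above T (since output overshoot × R = input overshoot: (-17.2 − T)·10 = -3.7 − T gives T = -18.7 dB).
Check: -18.7 + (-3.7 − (-18.7))/10 = -18.7 + 1.5 = -17.2 dB. ✓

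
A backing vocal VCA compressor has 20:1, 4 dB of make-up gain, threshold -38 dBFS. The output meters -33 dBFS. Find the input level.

Stripping the +4 dB make-up gives -37 dBFS at the gain stage.
Post-compression overshoot = -37 − (-38) = 1 dB.
Undo the ratio: input overshoot = 1 × 20 = 20 dB, giving input = -18 dBFS.

-18 dBFS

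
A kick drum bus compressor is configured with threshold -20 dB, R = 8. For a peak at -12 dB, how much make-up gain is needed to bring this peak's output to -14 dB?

5 dB

Overshoot 8 dB → 8/8 = 1 dB after compression, so the compressed level is -20 + 1 = -19 dB.
Make-up = target − compressed = -14 − (-19) = 5 dB.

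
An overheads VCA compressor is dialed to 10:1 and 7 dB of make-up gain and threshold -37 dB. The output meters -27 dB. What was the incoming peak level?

-7 dB

Before make-up, the level was -27 − 7 = -34 dB.
The compressed level sits -34 − (-37) = 3 dB over threshold.
Before 10:1 compression the overshoot was 3 × 10 = 30 dB, so input = -37 + 30 = -7 dB.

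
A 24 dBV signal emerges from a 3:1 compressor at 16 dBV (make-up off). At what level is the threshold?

Gain reduction = 24 − 16 = 8 dB; output overshoot = GR / (R − 1) = 8 / 2 = 4 dB.
Threshold = output − output overshoot = 16 − 4 = 12 dBV.

12 dBV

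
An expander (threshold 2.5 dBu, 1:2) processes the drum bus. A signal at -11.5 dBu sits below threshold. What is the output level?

-25.5 dBu

Undershoot = 2.5 − (-11.5) = 14 dB.
At 1:2, that expands to 28 dB under threshold.
Output = 2.5 − 28 = -25.5 dBu.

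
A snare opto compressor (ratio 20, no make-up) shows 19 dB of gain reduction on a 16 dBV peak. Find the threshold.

-4 dBV

Gain reduction = 16 − (-3) = 19 dB; output overshoot = GR / (R − 1) = 19 / 19 = 1 dB.
Threshold = output − output overshoot = -3 − 1 = -4 dBV.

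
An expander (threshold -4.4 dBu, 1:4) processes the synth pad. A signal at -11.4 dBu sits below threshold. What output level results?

Undershoot = (-4.4) − (-11.4) = 7 dB.
At 1:4, that expands to 28 dB under threshold.
Output = -4.4 − 28 = -32.4 dBu.

-32.4 dBu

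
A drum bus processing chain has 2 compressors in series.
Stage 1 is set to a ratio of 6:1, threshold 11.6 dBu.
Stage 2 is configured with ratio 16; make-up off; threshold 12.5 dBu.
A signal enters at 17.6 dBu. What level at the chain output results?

Stage 1: 6 dB above 11.6 dBu, reduced 6:1 to 1 dB above → 12.6 dBu.
Stage 2: 12.6 dBu is 0.1 dB over 12.5 dBu; at 16:1 that becomes 0.00625 dB over, giving 12.50625 dBu.

12.50625 dBu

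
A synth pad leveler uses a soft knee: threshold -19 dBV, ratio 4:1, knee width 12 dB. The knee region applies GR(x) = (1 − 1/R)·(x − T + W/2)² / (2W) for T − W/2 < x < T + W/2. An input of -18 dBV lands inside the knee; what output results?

x − T + W/2 = -18 − (-19) + 6 = 7.
GR = (1 − 1/4) × 7² / 24 = 0.75 × 49 / 24 = 1.53125 dB.
Output = -18 − 1.53125 = -19.53125 dBV.

-19.53125 dBV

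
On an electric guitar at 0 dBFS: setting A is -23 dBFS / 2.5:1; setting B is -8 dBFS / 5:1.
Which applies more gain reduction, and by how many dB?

A: 23 dB over, compressed to 9.2 dB over, so 13.8 dB of GR.
B: 8 dB over, compressed to 1.6 dB over, so 6.4 dB of GR.
A applies 7.4 dB more gain reduction.

A, by 7.4 dB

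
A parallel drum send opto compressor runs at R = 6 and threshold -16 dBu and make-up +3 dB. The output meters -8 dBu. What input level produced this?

Stripping the +3 dB make-up gives -11 dBu at the gain stage.
That's 5 dB above the -16 dBu threshold.
Input overshoot = R × output overshoot = 30 dB → input = -16 + 30 = 14 dBu.

14 dBu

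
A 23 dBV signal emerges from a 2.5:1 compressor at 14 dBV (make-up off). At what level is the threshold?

8 dBV

Input is 15 dB above T (since output overshoot × R = input overshoot: (14 − T)·2.5 = 23 − T gives T = 8 dBV).
Check: 8 + (23 − 8)/2.5 = 8 + 6 = 14 dBV. ✓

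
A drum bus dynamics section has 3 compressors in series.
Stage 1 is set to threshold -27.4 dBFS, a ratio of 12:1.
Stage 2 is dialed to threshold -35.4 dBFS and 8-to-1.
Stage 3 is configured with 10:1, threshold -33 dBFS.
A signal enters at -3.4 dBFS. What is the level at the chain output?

Stage 1: -3.4 dBFS is 24 dB over -27.4 dBFS; at 12:1 that becomes 2 dB over, giving -25.4 dBFS.
Stage 2: overshoot 10 dB → 10/8 = 1.25 dB → -34.15 dBFS.
Stage 3: -34.15 dBFS is at or below the -33 dBFS threshold — no compression; output -34.15 dBFS.

-34.15 dBFS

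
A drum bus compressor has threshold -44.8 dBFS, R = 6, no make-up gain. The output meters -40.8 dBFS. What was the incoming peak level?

Post-compression overshoot = -40.8 − (-44.8) = 4 dB.
Before 6:1 compression the overshoot was 4 × 6 = 24 dB, so input = -44.8 + 24 = -20.8 dBFS.

-20.8 dBFS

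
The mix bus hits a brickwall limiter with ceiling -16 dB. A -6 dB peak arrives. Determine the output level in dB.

At ∞:1, everything above -16 dB is held at the ceiling.

-16 dB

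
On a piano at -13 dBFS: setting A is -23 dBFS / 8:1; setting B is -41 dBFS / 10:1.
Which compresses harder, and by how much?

A: 10 dB over, compressed to 1.25 dB over, so 8.75 dB of GR.
B: 28 dB over, compressed to 2.8 dB over, so 25.2 dB of GR.
B reduces 16.45 dB more.

B, by 16.45 dB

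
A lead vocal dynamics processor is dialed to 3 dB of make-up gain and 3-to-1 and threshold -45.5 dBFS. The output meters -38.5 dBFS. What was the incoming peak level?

-33.5 dBFS

Stripping the +3 dB make-up gives -41.5 dBFS at the gain stage.
The compressed level sits -41.5 − (-45.5) = 4 dB over threshold.
Input overshoot = R × output overshoot = 12 dB → input = -45.5 + 12 = -33.5 dBFS.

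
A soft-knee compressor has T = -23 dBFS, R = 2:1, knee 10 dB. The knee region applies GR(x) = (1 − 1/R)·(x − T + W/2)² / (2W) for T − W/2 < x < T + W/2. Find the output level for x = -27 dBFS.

x − T + W/2 = -27 − (-23) + 5 = 1.
GR = (1 − 1/2) × 1² / 20 = 0.5 × 1 / 20 = 0.025 dB.
Output = -27 − 0.025 = -27.025 dBFS.

-27.025 dBFS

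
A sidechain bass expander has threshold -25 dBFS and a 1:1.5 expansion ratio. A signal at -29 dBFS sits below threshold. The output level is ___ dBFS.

Undershoot = (-25) − (-29) = 4 dB.
At 1:1.5, that expands to 6 dB under threshold.
Output = -25 − 6 = -31 dBFS.

-31 dBFS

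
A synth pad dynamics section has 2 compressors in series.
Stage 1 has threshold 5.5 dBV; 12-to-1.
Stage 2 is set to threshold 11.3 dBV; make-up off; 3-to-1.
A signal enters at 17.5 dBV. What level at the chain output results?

6.5 dBV

Stage 1: 17.5 dBV is 12 dB over 5.5 dBV; at 12:1 that becomes 1 dB over, giving 6.5 dBV.
Stage 2: 6.5 dBV is at or below the 11.3 dBV threshold — no compression; output 6.5 dBV.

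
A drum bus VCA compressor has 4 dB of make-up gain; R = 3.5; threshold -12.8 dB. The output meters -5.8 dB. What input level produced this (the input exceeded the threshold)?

-2.3 dB

Stripping the +4 dB make-up gives -9.8 dB at the gain stage.
The compressed level sits -9.8 − (-12.8) = 3 dB over threshold.
Input overshoot = R × output overshoot = 10.5 dB → input = -12.8 + 10.5 = -2.3 dB.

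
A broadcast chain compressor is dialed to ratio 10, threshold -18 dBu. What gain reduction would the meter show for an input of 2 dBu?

Overshoot = 2 − (-18) = 20 dB.
After 10:1 compression the overshoot becomes 20/10 = 2 dB.
Gain reduction = 20 − 2 = 18 dB.

18 dB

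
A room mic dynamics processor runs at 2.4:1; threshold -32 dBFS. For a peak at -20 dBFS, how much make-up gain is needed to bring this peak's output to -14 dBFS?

13 dB

Overshoot 12 dB → 12/2.4 = 5 dB after compression, so the compressed level is -32 + 5 = -27 dBFS.
Make-up = target − compressed = -14 − (-27) = 13 dB.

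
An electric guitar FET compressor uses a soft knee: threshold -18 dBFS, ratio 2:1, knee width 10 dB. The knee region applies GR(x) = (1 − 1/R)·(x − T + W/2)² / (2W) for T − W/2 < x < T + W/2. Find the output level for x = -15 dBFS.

-16.6 dBFS

x − T + W/2 = -15 − (-18) + 5 = 8.
GR = (1 − 1/2) × 8² / 20 = 0.5 × 64 / 20 = 1.6 dB.
Output = -15 − 1.6 = -16.6 dBFS.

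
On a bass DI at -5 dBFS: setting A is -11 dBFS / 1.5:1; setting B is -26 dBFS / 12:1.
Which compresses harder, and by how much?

B, by 17.25 dB

A: 6 dB over, compressed to 4 dB over, so 2 dB of GR.
B: 21 dB over, compressed to 1.75 dB over, so 19.25 dB of GR.
B reduces 17.25 dB more.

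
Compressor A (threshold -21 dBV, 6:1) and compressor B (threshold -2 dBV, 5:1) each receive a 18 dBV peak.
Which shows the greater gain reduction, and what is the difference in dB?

A, by 16.5 dB

A: GR = 39 − 39/6 = 32.5 dB.
B: GR = 20 − 20/5 = 16 dB.
A applies 16.5 dB more gain reduction.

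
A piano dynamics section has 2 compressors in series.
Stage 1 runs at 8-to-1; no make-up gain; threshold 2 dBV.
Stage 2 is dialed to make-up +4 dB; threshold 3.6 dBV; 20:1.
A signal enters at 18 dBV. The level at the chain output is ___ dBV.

7.62 dBV

Stage 1: overshoot 16 dB → 16/8 = 2 dB → 4 dBV.
Stage 2: 4 dBV is 0.4 dB over 3.6 dBV; at 20:1 that becomes 0.02 dB over, giving 3.62 dBV; +4 dB make-up → 7.62 dBV.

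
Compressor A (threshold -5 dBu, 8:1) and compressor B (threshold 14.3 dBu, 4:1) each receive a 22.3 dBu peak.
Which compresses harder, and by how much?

A, by 17.8875 dB

A: GR = 27.3 − 27.3/8 = 23.8875 dB.
B: GR = 8 − 8/4 = 6 dB.
Difference: 17.8875 dB in favour of A.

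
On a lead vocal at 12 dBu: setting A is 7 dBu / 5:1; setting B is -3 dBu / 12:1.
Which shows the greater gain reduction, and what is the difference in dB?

B, by 9.75 dB

A: overshoot 5 dB → output overshoot 1 dB → GR 4 dB.
B: overshoot 15 dB → output overshoot 1.25 dB → GR 13.75 dB.
Difference: 9.75 dB in favour of B.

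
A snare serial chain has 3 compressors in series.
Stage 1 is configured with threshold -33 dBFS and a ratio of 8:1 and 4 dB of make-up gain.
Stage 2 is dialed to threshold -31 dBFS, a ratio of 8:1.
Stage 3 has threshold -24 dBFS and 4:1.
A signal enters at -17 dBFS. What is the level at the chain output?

Stage 1: -17 dBFS is 16 dB over -33 dBFS; at 8:1 that becomes 2 dB over, giving -31 dBFS; +4 dB make-up → -27 dBFS.
Stage 2: -27 dBFS is 4 dB over -31 dBFS; at 8:1 that becomes 0.5 dB over, giving -30.5 dBFS.
Stage 3: below threshold (-30.5 ≤ -24); passes unchanged; output -30.5 dBFS.

-30.5 dBFS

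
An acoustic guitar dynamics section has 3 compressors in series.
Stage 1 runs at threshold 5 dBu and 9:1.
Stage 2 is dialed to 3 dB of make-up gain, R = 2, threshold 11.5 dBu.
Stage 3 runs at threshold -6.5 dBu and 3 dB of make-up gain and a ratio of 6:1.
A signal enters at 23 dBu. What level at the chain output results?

Stage 1: 23 dBu is 18 dB over 5 dBu; at 9:1 that becomes 2 dB over, giving 7 dBu.
Stage 2: below threshold (7 ≤ 11.5); passes unchanged; make-up brings it to 10 dBu.
Stage 3: 16.5 dB above -6.5 dBu, reduced 6:1 to 2.75 dB above → -3.75 dBu; +3 dB make-up → -0.75 dBu.

-0.75 dBu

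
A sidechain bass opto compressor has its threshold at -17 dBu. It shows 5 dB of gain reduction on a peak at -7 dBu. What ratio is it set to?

2:1

Input overshoot = -7 − (-17) = 10 dB.
Output overshoot = 10 − 5 = 5 dB.
Ratio = input overshoot / output overshoot = 10 / 5 = 2.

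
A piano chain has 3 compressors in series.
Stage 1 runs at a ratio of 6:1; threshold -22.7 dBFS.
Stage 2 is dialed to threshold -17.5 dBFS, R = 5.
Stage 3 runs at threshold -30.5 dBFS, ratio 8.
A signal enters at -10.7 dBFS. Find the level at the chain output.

Stage 1: -10.7 dBFS is 12 dB over -22.7 dBFS; at 6:1 that becomes 2 dB over, giving -20.7 dBFS.
Stage 2: -20.7 dBFS ≤ -17.5 dBFS, so stage 2 doesn't engage; output -20.7 dBFS.
Stage 3: overshoot 9.8 dB → 9.8/8 = 1.225 dB → -29.275 dBFS.

-29.275 dBFS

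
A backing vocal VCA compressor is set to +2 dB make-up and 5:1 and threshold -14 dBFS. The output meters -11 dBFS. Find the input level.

Remove make-up: -11 − 2 = -13 dBFS.
That's 1 dB above the -14 dBFS threshold.
Input overshoot = R × output overshoot = 5 dB → input = -14 + 5 = -9 dBFS.

-9 dBFS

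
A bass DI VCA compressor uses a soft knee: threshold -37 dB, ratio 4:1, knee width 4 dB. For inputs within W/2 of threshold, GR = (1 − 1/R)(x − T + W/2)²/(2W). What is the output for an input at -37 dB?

x − T + W/2 = -37 − (-37) + 2 = 2.
GR = (1 − 1/4) × 2² / 8 = 0.75 × 4 / 8 = 0.375 dB.
Output = -37 − 0.375 = -37.375 dB.

-37.375 dB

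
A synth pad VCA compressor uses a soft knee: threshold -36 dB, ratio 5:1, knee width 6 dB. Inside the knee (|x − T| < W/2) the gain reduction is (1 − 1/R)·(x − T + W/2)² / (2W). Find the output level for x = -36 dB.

-36.6 dB

x − T + W/2 = -36 − (-36) + 3 = 3.
GR = (1 − 1/5) × 3² / 12 = 0.8 × 9 / 12 = 0.6 dB.
Output = -36 − 0.6 = -36.6 dB.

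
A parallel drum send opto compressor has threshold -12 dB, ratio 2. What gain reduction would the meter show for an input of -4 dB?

4 dB

-4 dB exceeds the threshold by 8 dB.
After 2:1 compression the overshoot becomes 8/2 = 4 dB.
So the signal is attenuated by 8 − 4 = 4 dB.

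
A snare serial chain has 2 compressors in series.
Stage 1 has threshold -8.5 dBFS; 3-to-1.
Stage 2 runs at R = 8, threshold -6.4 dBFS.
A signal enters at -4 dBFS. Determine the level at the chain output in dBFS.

Stage 1: -4 dBFS is 4.5 dB over -8.5 dBFS; at 3:1 that becomes 1.5 dB over, giving -7 dBFS.
Stage 2: below threshold (-7 ≤ -6.4); passes unchanged; output -7 dBFS.

-7 dBFS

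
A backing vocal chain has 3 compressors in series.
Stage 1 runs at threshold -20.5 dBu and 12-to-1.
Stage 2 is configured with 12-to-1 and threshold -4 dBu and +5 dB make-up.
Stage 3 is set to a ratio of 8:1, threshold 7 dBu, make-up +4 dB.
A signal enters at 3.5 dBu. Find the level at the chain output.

Stage 1: 3.5 dBu is 24 dB over -20.5 dBu; at 12:1 that becomes 2 dB over, giving -18.5 dBu.
Stage 2: -18.5 dBu ≤ -4 dBu, so stage 2 doesn't engage; make-up brings it to -13.5 dBu.
Stage 3: -13.5 dBu ≤ 7 dBu, so stage 3 doesn't engage; make-up brings it to -9.5 dBu.

-9.5 dBu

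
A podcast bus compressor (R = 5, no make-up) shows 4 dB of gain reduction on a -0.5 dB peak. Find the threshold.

-5.5 dB

Let T be the threshold. Output overshoot = (input overshoot)/R, so -4.5 − T = (-0.5 − T)/5.
5·(-4.5 − T) = -0.5 − T → 4·T = -22.5 − (-0.5) = -22.
T = -22/4 = -5.5 dB.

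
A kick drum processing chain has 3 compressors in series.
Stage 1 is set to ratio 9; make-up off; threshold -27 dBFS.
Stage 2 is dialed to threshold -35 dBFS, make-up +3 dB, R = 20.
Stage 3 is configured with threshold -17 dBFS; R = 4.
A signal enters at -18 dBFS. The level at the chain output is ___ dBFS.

Stage 1: overshoot 9 dB → 9/9 = 1 dB → -26 dBFS.
Stage 2: overshoot 9 dB → 9/20 = 0.45 dB → -34.55 dBFS; +3 dB make-up → -31.55 dBFS.
Stage 3: -31.55 dBFS ≤ -17 dBFS, so stage 3 doesn't engage; output -31.55 dBFS.

-31.55 dBFS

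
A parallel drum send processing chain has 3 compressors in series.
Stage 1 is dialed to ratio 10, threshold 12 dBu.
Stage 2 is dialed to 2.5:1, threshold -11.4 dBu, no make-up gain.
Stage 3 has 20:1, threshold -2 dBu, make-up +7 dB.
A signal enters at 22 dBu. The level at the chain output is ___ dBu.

5.018 dBu

Stage 1: 10 dB above 12 dBu, reduced 10:1 to 1 dB above → 13 dBu.
Stage 2: overshoot 24.4 dB → 24.4/2.5 = 9.76 dB → -1.64 dBu.
Stage 3: 0.36 dB above -2 dBu, reduced 20:1 to 0.018 dB above → -1.982 dBu; +7 dB make-up → 5.018 dBu.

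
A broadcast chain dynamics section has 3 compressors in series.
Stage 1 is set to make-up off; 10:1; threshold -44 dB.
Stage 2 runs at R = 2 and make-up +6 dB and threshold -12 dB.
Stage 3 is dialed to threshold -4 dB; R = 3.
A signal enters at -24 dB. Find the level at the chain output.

Stage 1: overshoot 20 dB → 20/10 = 2 dB → -42 dB.
Stage 2: below threshold (-42 ≤ -12); passes unchanged; make-up brings it to -36 dB.
Stage 3: below threshold (-36 ≤ -4); passes unchanged; output -36 dB.

-36 dB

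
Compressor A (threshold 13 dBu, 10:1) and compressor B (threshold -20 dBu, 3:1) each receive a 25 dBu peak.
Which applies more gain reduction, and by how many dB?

A: GR = 12 − 12/10 = 10.8 dB.
B: GR = 45 − 45/3 = 30 dB.
Difference: 19.2 dB in favour of B.

B, by 19.2 dB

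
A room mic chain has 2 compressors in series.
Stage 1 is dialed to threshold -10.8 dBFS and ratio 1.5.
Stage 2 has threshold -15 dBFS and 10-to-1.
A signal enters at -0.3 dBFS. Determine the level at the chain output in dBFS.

Stage 1: -0.3 dBFS is 10.5 dB over -10.8 dBFS; at 1.5:1 that becomes 7 dB over, giving -3.8 dBFS.
Stage 2: overshoot 11.2 dB → 11.2/10 = 1.12 dB → -13.88 dBFS.

-13.88 dBFS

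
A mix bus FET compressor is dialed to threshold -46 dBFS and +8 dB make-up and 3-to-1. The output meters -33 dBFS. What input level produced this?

-31 dBFS

Before make-up, the level was -33 − 8 = -41 dBFS.
That's 5 dB above the -46 dBFS threshold.
Undo the ratio: input overshoot = 5 × 3 = 15 dB, giving input = -31 dBFS.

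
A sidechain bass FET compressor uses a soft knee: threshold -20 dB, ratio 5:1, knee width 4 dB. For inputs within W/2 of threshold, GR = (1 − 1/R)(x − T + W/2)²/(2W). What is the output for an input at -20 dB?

-20.4 dB

x − T + W/2 = -20 − (-20) + 2 = 2.
GR = (1 − 1/5) × 2² / 8 = 0.8 × 4 / 8 = 0.4 dB.
Output = -20 − 0.4 = -20.4 dB.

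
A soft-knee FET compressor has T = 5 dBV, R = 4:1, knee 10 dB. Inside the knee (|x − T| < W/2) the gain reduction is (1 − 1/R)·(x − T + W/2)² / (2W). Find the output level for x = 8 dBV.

x − T + W/2 = 8 − 5 + 5 = 8.
GR = (1 − 1/4) × 8² / 20 = 0.75 × 64 / 20 = 2.4 dB.
Output = 8 − 2.4 = 5.6 dBV.

5.6 dBV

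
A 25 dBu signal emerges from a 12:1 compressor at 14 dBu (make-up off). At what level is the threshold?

Input is 12 dB above T (since output overshoot × R = input overshoot: (14 − T)·12 = 25 − T gives T = 13 dBu).
Check: 13 + (25 − 13)/12 = 13 + 1 = 14 dBu. ✓

13 dBu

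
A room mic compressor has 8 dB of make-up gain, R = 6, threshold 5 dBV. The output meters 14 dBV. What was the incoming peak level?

Before make-up, the level was 14 − 8 = 6 dBV.
That's 1 dB above the 5 dBV threshold.
Before 6:1 compression the overshoot was 1 × 6 = 6 dB, so input = 5 + 6 = 11 dBV.

11 dBV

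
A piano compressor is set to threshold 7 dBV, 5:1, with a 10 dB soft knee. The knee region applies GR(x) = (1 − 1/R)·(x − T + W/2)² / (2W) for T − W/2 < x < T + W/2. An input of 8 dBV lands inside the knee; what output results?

x − T + W/2 = 8 − 7 + 5 = 6.
GR = (1 − 1/5) × 6² / 20 = 0.8 × 36 / 20 = 1.44 dB.
Output = 8 − 1.44 = 6.56 dBV.

6.56 dBV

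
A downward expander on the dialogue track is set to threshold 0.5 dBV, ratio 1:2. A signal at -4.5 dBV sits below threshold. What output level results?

Below threshold, a 1:2 expander applies gain = (2−1)×(T − x) of attenuation.
(2−1) × 5 = 5 dB, so output = -4.5 − 5 = -9.5 dBV.

-9.5 dBV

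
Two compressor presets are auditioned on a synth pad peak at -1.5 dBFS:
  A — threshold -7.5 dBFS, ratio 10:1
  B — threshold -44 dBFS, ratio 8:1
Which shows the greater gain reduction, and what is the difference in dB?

B, by 31.7875 dB

A: overshoot 6 dB → output overshoot 0.6 dB → GR 5.4 dB.
B: overshoot 42.5 dB → output overshoot 5.3125 dB → GR 37.1875 dB.
B reduces 31.7875 dB more.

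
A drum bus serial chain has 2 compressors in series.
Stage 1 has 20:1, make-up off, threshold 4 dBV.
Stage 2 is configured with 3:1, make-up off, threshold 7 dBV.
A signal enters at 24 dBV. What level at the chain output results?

5 dBV

Stage 1: 24 dBV is 20 dB over 4 dBV; at 20:1 that becomes 1 dB over, giving 5 dBV.
Stage 2: 5 dBV is at or below the 7 dBV threshold — no compression; output 5 dBV.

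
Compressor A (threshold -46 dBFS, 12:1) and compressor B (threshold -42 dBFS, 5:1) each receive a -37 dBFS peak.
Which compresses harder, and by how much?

A, by 4.25 dB

A: GR = 9 − 9/12 = 8.25 dB.
B: GR = 5 − 5/5 = 4 dB.
A reduces 4.25 dB more.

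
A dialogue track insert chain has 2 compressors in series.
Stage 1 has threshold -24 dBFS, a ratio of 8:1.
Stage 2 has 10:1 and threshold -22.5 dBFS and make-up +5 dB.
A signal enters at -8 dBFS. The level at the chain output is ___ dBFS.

-17.45 dBFS

Stage 1: -8 dBFS is 16 dB over -24 dBFS; at 8:1 that becomes 2 dB over, giving -22 dBFS.
Stage 2: -22 dBFS is 0.5 dB over -22.5 dBFS; at 10:1 that becomes 0.05 dB over, giving -22.45 dBFS; +5 dB make-up → -17.45 dBFS.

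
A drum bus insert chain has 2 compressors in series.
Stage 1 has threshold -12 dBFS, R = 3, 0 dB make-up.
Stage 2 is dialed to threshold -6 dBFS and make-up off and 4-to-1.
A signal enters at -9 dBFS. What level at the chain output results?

-11 dBFS

Stage 1: 3 dB above -12 dBFS, reduced 3:1 to 1 dB above → -11 dBFS.
Stage 2: below threshold (-11 ≤ -6); passes unchanged; output -11 dBFS.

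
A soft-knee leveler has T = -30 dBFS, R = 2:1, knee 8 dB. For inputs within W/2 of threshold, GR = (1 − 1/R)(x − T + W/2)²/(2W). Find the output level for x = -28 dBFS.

x − T + W/2 = -28 − (-30) + 4 = 6.
GR = (1 − 1/2) × 6² / 16 = 0.5 × 36 / 16 = 1.125 dB.
Output = -28 − 1.125 = -29.125 dBFS.

-29.125 dBFS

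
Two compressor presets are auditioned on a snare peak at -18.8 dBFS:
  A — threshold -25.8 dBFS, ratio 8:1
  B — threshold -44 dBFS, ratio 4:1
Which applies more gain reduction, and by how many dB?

A: overshoot 7 dB → output overshoot 0.875 dB → GR 6.125 dB.
B: overshoot 25.2 dB → output overshoot 6.3 dB → GR 18.9 dB.
Difference: 12.775 dB in favour of B.

B, by 12.775 dB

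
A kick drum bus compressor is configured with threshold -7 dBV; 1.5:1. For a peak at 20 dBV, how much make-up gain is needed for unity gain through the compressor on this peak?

The peak compresses to -7 + 27/1.5 = 11 dBV.
To reach 20 dBV requires 20 − 11 = 9 dB of make-up.

9 dB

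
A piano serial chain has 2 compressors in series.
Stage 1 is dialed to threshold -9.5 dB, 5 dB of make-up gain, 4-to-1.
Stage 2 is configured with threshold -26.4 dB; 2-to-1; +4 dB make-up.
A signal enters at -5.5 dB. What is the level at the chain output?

Stage 1: overshoot 4 dB → 4/4 = 1 dB → -8.5 dB; +5 dB make-up → -3.5 dB.
Stage 2: -3.5 dB is 22.9 dB over -26.4 dB; at 2:1 that becomes 11.45 dB over, giving -14.95 dB; +4 dB make-up → -10.95 dB.

-10.95 dB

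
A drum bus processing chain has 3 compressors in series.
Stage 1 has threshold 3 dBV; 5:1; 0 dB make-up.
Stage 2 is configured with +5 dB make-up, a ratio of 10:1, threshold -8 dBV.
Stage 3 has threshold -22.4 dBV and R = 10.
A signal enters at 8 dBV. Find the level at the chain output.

-20.34 dBV

Stage 1: 5 dB above 3 dBV, reduced 5:1 to 1 dB above → 4 dBV.
Stage 2: overshoot 12 dB → 12/10 = 1.2 dB → -6.8 dBV; +5 dB make-up → -1.8 dBV.
Stage 3: overshoot 20.6 dB → 20.6/10 = 2.06 dB → -20.34 dBV.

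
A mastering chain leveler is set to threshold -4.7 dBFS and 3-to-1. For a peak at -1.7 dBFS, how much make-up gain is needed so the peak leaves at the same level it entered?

Overshoot 3 dB → 3/3 = 1 dB after compression, so the compressed level is -4.7 + 1 = -3.7 dBFS.
Make-up = target − compressed = -1.7 − (-3.7) = 2 dB.

2 dB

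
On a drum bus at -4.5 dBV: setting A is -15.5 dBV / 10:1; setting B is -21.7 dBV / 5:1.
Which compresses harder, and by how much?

A: overshoot 11 dB → output overshoot 1.1 dB → GR 9.9 dB.
B: overshoot 17.2 dB → output overshoot 3.44 dB → GR 13.76 dB.
B reduces 3.86 dB more.

B, by 3.86 dB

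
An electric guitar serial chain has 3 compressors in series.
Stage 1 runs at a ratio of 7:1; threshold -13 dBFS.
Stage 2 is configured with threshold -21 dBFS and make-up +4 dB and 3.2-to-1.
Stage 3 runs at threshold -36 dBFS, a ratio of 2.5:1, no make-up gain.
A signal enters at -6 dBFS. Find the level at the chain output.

-27.275 dBFS

Stage 1: overshoot 7 dB → 7/7 = 1 dB → -12 dBFS.
Stage 2: 9 dB above -21 dBFS, reduced 3.2:1 to 2.8125 dB above → -18.1875 dBFS; +4 dB make-up → -14.1875 dBFS.
Stage 3: overshoot 21.8125 dB → 21.8125/2.5 = 8.725 dB → -27.275 dBFS.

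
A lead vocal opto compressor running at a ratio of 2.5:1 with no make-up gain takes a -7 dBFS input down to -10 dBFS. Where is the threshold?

Gain reduction = -7 − (-10) = 3 dB; output overshoot = GR / (R − 1) = 3 / 1.5 = 2 dB.
Threshold = output − output overshoot = -10 − 2 = -12 dBFS.

-12 dBFS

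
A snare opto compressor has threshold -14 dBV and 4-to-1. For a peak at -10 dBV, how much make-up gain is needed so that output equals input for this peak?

Without make-up, output = threshold + overshoot/4 = -14 + 1 = -13 dBV.
Gap to target: 3 dB.

3 dB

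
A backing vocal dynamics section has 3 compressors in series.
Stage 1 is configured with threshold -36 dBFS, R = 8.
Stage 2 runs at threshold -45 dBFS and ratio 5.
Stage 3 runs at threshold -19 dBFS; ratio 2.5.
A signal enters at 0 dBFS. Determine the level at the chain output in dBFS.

Stage 1: overshoot 36 dB → 36/8 = 4.5 dB → -31.5 dBFS.
Stage 2: -31.5 dBFS is 13.5 dB over -45 dBFS; at 5:1 that becomes 2.7 dB over, giving -42.3 dBFS.
Stage 3: -42.3 dBFS ≤ -19 dBFS, so stage 3 doesn't engage; output -42.3 dBFS.

-42.3 dBFS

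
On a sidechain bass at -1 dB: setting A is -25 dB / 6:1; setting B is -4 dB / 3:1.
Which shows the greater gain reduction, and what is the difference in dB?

A: 24 dB over, compressed to 4 dB over, so 20 dB of GR.
B: 3 dB over, compressed to 1 dB over, so 2 dB of GR.
A reduces 18 dB more.

A, by 18 dB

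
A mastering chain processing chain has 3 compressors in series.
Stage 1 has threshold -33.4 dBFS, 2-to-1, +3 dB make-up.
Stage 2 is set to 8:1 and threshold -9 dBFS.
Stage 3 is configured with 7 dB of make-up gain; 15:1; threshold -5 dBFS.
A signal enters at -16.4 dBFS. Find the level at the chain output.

Stage 1: -16.4 dBFS is 17 dB over -33.4 dBFS; at 2:1 that becomes 8.5 dB over, giving -24.9 dBFS; +3 dB make-up → -21.9 dBFS.
Stage 2: -21.9 dBFS is at or below the -9 dBFS threshold — no compression; output -21.9 dBFS.
Stage 3: -21.9 dBFS is at or below the -5 dBFS threshold — no compression; make-up brings it to -14.9 dBFS.

-14.9 dBFS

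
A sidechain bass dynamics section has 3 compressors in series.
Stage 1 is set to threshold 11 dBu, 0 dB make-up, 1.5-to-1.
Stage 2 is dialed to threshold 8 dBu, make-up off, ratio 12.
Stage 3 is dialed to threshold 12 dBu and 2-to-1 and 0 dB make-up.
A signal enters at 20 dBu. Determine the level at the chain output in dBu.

Stage 1: overshoot 9 dB → 9/1.5 = 6 dB → 17 dBu.
Stage 2: 9 dB above 8 dBu, reduced 12:1 to 0.75 dB above → 8.75 dBu.
Stage 3: 8.75 dBu is at or below the 12 dBu threshold — no compression; output 8.75 dBu.

8.75 dBu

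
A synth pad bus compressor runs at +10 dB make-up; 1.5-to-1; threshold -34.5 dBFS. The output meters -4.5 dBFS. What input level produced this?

Before make-up, the level was -4.5 − 10 = -14.5 dBFS.
Post-compression overshoot = -14.5 − (-34.5) = 20 dB.
Input overshoot = R × output overshoot = 30 dB → input = -34.5 + 30 = -4.5 dBFS.

-4.5 dBFS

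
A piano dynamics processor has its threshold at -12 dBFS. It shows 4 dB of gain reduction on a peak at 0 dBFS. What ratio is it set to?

Input overshoot = 0 − (-12) = 12 dB.
Output overshoot = 12 − 4 = 8 dB.
Ratio = input overshoot / output overshoot = 12 / 8 = 1.5.

1.5:1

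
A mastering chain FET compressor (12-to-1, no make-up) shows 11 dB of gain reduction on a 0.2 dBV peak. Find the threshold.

Let T be the threshold. Output overshoot = (input overshoot)/R, so -10.8 − T = (0.2 − T)/12.
12·(-10.8 − T) = 0.2 − T → 11·T = -129.6 − 0.2 = -129.8.
T = -129.8/11 = -11.8 dBV.

-11.8 dBV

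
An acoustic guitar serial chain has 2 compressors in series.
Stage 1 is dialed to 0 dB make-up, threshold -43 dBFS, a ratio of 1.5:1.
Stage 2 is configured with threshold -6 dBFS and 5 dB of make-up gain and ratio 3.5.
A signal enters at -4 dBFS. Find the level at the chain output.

-12 dBFS

Stage 1: overshoot 39 dB → 39/1.5 = 26 dB → -17 dBFS.
Stage 2: -17 dBFS is at or below the -6 dBFS threshold — no compression; make-up brings it to -12 dBFS.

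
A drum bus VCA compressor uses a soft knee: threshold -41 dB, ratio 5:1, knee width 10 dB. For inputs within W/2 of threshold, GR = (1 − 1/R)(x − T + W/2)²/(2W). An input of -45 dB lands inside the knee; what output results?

-45.04 dB

x − T + W/2 = -45 − (-41) + 5 = 1.
GR = (1 − 1/5) × 1² / 20 = 0.8 × 1 / 20 = 0.04 dB.
Output = -45 − 0.04 = -45.04 dB.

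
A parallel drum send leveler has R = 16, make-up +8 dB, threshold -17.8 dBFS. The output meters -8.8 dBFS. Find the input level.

-1.8 dBFS

Before make-up, the level was -8.8 − 8 = -16.8 dBFS.
Post-compression overshoot = -16.8 − (-17.8) = 1 dB.
Before 16:1 compression the overshoot was 1 × 16 = 16 dB, so input = -17.8 + 16 = -1.8 dBFS.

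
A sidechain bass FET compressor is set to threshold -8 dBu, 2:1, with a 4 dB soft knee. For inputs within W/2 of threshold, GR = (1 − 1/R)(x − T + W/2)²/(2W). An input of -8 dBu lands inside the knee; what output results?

x − T + W/2 = -8 − (-8) + 2 = 2.
GR = (1 − 1/2) × 2² / 8 = 0.5 × 4 / 8 = 0.25 dB.
Output = -8 − 0.25 = -8.25 dBu.

-8.25 dBu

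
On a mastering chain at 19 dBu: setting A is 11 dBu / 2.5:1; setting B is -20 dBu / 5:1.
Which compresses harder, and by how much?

B, by 26.4 dB

A: GR = 8 − 8/2.5 = 4.8 dB.
B: GR = 39 − 39/5 = 31.2 dB.
B applies 26.4 dB more gain reduction.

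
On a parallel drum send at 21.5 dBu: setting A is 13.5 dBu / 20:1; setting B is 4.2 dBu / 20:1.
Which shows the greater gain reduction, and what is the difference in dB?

A: 8 dB over, compressed to 0.4 dB over, so 7.6 dB of GR.
B: 17.3 dB over, compressed to 0.865 dB over, so 16.435 dB of GR.
Difference: 8.835 dB in favour of B.

B, by 8.835 dB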